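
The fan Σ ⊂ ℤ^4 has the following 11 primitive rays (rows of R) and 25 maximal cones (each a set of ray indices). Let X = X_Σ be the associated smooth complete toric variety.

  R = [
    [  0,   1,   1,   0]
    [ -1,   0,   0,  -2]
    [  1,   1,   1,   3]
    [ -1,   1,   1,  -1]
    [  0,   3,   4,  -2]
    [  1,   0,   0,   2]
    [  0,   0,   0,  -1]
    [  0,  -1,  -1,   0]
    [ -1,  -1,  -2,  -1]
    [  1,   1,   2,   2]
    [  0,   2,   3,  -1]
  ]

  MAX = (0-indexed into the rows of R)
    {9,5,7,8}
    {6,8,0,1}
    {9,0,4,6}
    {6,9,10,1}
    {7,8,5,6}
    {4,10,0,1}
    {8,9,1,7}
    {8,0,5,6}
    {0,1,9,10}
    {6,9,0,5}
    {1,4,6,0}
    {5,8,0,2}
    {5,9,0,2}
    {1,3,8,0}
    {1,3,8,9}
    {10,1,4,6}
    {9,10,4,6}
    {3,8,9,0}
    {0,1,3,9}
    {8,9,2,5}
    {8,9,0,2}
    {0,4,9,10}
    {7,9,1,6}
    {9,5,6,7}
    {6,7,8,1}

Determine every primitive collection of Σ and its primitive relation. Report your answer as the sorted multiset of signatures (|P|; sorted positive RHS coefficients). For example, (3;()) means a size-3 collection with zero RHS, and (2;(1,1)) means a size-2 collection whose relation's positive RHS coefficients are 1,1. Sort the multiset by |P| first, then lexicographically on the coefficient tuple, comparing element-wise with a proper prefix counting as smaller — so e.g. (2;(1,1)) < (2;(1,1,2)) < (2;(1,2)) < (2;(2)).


25 collections generate NE(X_Σ); each relation:

  P={0,7}:  v_{0} + v_{7} = 0 — sig = (2;())
  P={1,5}:  v_{1} + v_{5} = 0 — sig = (2;())
  P={2,6}:  v_{2} + v_{6} = v_{0} + v_{5} — sig = (2;(1,1))
  P={3,6}:  v_{3} + v_{6} = v_{0} + v_{1} — sig = (2;(1,1))
  P={4,7}:  v_{4} + v_{7} = v_{6} + v_{10} — sig = (2;(1,1))
  P={8,10}:  v_{8} + v_{10} = v_{0} + v_{1} — sig = (2;(1,1))
  P={1,2}:  v_{1} + v_{2} = v_{0} + v_{8} + v_{9} — sig = (2;(1,1,1))
  P={2,7}:  v_{2} + v_{7} = v_{5} + v_{8} + v_{9} — sig = (2;(1,1,1))
  P={3,5}:  v_{3} + v_{5} = v_{0} + v_{8} + v_{9} — sig = (2;(1,1,1))
  P={3,7}:  v_{3} + v_{7} = v_{1} + v_{8} + v_{9} — sig = (2;(1,1,1))
  P={5,10}:  v_{5} + v_{10} = v_{0} + v_{6} + v_{9} — sig = (2;(1,1,1))
  P={7,10}:  v_{7} + v_{10} = v_{1} + v_{6} + v_{9} — sig = (2;(1,1,1))
  P={3,4}:  v_{3} + v_{4} = 2·v_{0} + v_{1} + v_{10} — sig = (2;(1,1,2))
  P={4,8}:  v_{4} + v_{8} = 2·v_{0} + v_{1} + v_{6} — sig = (2;(1,1,2))
  P={2,4}:  v_{2} + v_{4} = 3·v_{0} + v_{6} + v_{9} — sig = (2;(1,1,3))
  P={2,10}:  v_{2} + v_{10} = 2·v_{0} + v_{9} — sig = (2;(1,2))
  P={3,10}:  v_{3} + v_{10} = 2·v_{0} + 2·v_{1} + v_{9} — sig = (2;(1,2,2))
  P={4,5}:  v_{4} + v_{5} = 2·v_{0} + 2·v_{6} + v_{9} — sig = (2;(1,2,2))
  P={2,3}:  v_{2} + v_{3} = 2·v_{0} + 2·v_{8} + 2·v_{9} — sig = (2;(2,2,2))
  P={6,8,9}:  v_{6} + v_{8} + v_{9} = 0 — sig = (3;())
  P={0,6,10}:  v_{0} + v_{6} + v_{10} = v_{4} — sig = (3;(1))
  P={1,4,9}:  v_{1} + v_{4} + v_{9} = 2·v_{10} — sig = (3;(2))
  P={0,1,6,9}:  v_{0} + v_{1} + v_{6} + v_{9} = v_{10} — sig = (4;(1))
  P={0,1,8,9}:  v_{0} + v_{1} + v_{8} + v_{9} = v_{3} — sig = (4;(1))
  P={0,5,8,9}:  v_{0} + v_{5} + v_{8} + v_{9} = v_{2} — sig = (4;(1))

Sorted signature multiset PRS(X):
    |P|=2: 19 collections, coeffs (), (), (1,1), (1,1), (1,1), (1,1), (1,1,1), (1,1,1), (1,1,1), (1,1,1), (1,1,1), (1,1,1), (1,1,2), (1,1,2), (1,1,3), (1,2), (1,2,2), (1,2,2), (2,2,2)
    |P|=3: 3 collections, coeffs (), (1), (2)
    |P|=4: 3 collections, coeffs (1), (1), (1)


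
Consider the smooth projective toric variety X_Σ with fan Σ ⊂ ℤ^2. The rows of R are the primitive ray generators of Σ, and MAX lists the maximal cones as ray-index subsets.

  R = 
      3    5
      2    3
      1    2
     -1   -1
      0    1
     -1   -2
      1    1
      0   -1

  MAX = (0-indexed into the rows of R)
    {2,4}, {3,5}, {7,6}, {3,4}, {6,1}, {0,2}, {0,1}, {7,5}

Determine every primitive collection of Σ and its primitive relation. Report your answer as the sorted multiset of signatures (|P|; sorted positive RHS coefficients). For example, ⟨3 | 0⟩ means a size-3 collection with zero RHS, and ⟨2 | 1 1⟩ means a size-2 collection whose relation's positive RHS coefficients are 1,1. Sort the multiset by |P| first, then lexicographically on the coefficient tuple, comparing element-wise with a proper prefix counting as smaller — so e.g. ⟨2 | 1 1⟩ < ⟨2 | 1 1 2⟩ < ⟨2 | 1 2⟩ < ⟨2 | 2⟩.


|primitive collections| = 20. Relations:

  {2,5}:  v_{2} + v_{5} = 0 ; sig = ⟨2 | 0⟩
  {3,6}:  v_{3} + v_{6} = 0 ; sig = ⟨2 | 0⟩
  {4,7}:  v_{4} + v_{7} = 0 ; sig = ⟨2 | 0⟩
  {0,5}:  v_{0} + v_{5} = v_{1} ; sig = ⟨2 | 1⟩
  {1,2}:  v_{1} + v_{2} = v_{0} ; sig = ⟨2 | 1⟩
  {1,3}:  v_{1} + v_{3} = v_{2} ; sig = ⟨2 | 1⟩
  {1,5}:  v_{1} + v_{5} = v_{6} ; sig = ⟨2 | 1⟩
  {2,3}:  v_{2} + v_{3} = v_{4} ; sig = ⟨2 | 1⟩
  {2,6}:  v_{2} + v_{6} = v_{1} ; sig = ⟨2 | 1⟩
  {2,7}:  v_{2} + v_{7} = v_{6} ; sig = ⟨2 | 1⟩
  {3,7}:  v_{3} + v_{7} = v_{5} ; sig = ⟨2 | 1⟩
  {4,5}:  v_{4} + v_{5} = v_{3} ; sig = ⟨2 | 1⟩
  {4,6}:  v_{4} + v_{6} = v_{2} ; sig = ⟨2 | 1⟩
  {5,6}:  v_{5} + v_{6} = v_{7} ; sig = ⟨2 | 1⟩
  {0,7}:  v_{0} + v_{7} = v_{1} + v_{6} ; sig = ⟨2 | 1 1⟩
  {0,3}:  v_{0} + v_{3} = 2·v_{2} ; sig = ⟨2 | 2⟩
  {0,6}:  v_{0} + v_{6} = 2·v_{1} ; sig = ⟨2 | 2⟩
  {1,4}:  v_{1} + v_{4} = 2·v_{2} ; sig = ⟨2 | 2⟩
  {1,7}:  v_{1} + v_{7} = 2·v_{6} ; sig = ⟨2 | 2⟩
  {0,4}:  v_{0} + v_{4} = 3·v_{2} ; sig = ⟨2 | 3⟩

Sorted signature multiset PRS(X):
    |P|=2: 20 collections, coeffs (), (), (), (1), (1), (1), (1), (1), (1), (1), (1), (1), (1), (1), (1,1), (2), (2), (2), (2), (3)


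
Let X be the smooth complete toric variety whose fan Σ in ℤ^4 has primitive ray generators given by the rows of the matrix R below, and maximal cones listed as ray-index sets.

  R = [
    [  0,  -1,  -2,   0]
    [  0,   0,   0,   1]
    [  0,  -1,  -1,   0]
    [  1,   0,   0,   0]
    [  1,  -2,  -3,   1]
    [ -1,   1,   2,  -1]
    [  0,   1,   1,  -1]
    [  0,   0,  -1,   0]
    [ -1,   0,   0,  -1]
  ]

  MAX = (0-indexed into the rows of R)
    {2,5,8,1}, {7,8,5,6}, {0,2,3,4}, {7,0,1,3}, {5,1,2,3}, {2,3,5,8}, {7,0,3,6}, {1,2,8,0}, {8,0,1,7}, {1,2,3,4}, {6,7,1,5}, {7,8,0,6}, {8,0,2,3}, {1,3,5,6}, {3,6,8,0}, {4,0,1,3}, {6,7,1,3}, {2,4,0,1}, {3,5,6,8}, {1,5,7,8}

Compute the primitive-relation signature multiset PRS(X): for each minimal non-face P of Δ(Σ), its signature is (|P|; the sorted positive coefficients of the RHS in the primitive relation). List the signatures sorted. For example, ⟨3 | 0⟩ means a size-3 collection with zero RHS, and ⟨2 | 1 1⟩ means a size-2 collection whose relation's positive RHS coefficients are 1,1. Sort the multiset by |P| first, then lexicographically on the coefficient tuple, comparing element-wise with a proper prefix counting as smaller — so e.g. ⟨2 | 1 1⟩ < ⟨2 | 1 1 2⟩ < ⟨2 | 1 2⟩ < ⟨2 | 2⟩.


Primitive collections (13):

  {0,5}:  v_{0} + v_{5} = v_{8}  ⟹  sig = ⟨2 | 1⟩
  {2,7}:  v_{2} + v_{7} = v_{0}  ⟹  sig = ⟨2 | 1⟩
  {4,5}:  v_{4} + v_{5} = v_{2}  ⟹  sig = ⟨2 | 1⟩
  {2,6}:  v_{2} + v_{6} = v_{3} + v_{8}  ⟹  sig = ⟨2 | 1 1⟩
  {4,6}:  v_{4} + v_{6} = v_{0} + v_{3}  ⟹  sig = ⟨2 | 1 1⟩
  {4,8}:  v_{4} + v_{8} = v_{0} + v_{2}  ⟹  sig = ⟨2 | 1 1⟩
  {4,7}:  v_{4} + v_{7} = 2·v_{0} + v_{1} + v_{3}  ⟹  sig = ⟨2 | 1 1 2⟩
  {1,3,8}:  v_{1} + v_{3} + v_{8} = 0  ⟹  sig = ⟨3 | 0⟩
  {0,1,6}:  v_{0} + v_{1} + v_{6} = v_{7}  ⟹  sig = ⟨3 | 1⟩
  {3,5,7}:  v_{3} + v_{5} + v_{7} = v_{6}  ⟹  sig = ⟨3 | 1⟩
  {1,6,8}:  v_{1} + v_{6} + v_{8} = v_{5} + v_{7}  ⟹  sig = ⟨3 | 1 1⟩
  {3,7,8}:  v_{3} + v_{7} + v_{8} = v_{0} + v_{6}  ⟹  sig = ⟨3 | 1 1⟩
  {0,1,2,3}:  v_{0} + v_{1} + v_{2} + v_{3} = v_{4}  ⟹  sig = ⟨4 | 1⟩

so the primitive-relation signature multiset is
    |P|=2: 7 collections, coeffs (1), (1), (1), (1,1), (1,1), (1,1), (1,1,2)
    |P|=3: 5 collections, coeffs (), (1), (1), (1,1), (1,1)
    |P|=4: 1 collection, coeffs (1)


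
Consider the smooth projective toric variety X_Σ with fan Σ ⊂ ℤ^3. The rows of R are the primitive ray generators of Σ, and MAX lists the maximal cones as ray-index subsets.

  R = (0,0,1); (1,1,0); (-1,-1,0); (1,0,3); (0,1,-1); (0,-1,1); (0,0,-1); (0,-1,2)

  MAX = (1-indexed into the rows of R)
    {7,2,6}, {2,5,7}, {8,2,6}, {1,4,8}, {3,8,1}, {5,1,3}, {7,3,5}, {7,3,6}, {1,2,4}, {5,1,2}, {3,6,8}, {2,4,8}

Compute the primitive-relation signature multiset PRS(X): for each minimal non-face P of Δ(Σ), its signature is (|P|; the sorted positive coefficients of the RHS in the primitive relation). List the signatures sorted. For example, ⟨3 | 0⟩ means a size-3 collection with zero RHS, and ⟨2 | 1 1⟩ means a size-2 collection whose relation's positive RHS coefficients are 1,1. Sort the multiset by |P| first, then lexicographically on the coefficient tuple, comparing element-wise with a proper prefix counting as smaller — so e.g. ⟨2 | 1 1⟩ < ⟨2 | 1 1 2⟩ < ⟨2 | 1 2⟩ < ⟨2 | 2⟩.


Δ(Σ) — 8 vertices, 11 min non-faces:

  • {1,7}:  v_{1} + v_{7} = 0 — sig = ⟨2 | 0⟩
  • {2,3}:  v_{2} + v_{3} = 0 — sig = ⟨2 | 0⟩
  • {5,6}:  v_{5} + v_{6} = 0 — sig = ⟨2 | 0⟩
  • {1,6}:  v_{1} + v_{6} = v_{8} — sig = ⟨2 | 1⟩
  • {5,8}:  v_{5} + v_{8} = v_{1} — sig = ⟨2 | 1⟩
  • {7,8}:  v_{7} + v_{8} = v_{6} — sig = ⟨2 | 1⟩
  • {3,4}:  v_{3} + v_{4} = v_{1} + v_{8} — sig = ⟨2 | 1 1⟩
  • {4,7}:  v_{4} + v_{7} = v_{2} + v_{8} — sig = ⟨2 | 1 1⟩
  • {4,5}:  v_{4} + v_{5} = 2·v_{1} + v_{2} — sig = ⟨2 | 1 2⟩
  • {4,6}:  v_{4} + v_{6} = v_{2} + 2·v_{8} — sig = ⟨2 | 1 2⟩
  • {1,2,8}:  v_{1} + v_{2} + v_{8} = v_{4} — sig = ⟨3 | 1⟩

Signatures (|P|; sorted positive RHS coefficients), sorted:
    ⟨2 | 0⟩
    ⟨2 | 0⟩
    ⟨2 | 0⟩
    ⟨2 | 1⟩
    ⟨2 | 1⟩
    ⟨2 | 1⟩
    ⟨2 | 1 1⟩
    ⟨2 | 1 1⟩
    ⟨2 | 1 2⟩
    ⟨2 | 1 2⟩
    ⟨3 | 1⟩


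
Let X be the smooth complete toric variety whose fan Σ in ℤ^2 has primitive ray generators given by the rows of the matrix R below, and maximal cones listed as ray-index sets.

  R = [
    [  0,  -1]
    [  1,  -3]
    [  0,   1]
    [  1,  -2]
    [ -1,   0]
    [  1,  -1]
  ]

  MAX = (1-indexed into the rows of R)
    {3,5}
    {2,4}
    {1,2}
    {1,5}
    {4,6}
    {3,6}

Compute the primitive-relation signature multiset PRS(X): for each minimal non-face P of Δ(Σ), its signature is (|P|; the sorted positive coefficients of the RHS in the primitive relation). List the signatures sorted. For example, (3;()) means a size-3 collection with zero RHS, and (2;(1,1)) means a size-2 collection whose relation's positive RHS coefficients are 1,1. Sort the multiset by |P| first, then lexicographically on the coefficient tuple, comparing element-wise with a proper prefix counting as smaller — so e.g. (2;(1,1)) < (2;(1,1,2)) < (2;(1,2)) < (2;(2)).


9 minimal non-faces of Δ(Σ) (on 6 rays):

  P = {1,3}:  v_{1} + v_{3} = 0  so sig = (2;())
  P = {1,4}:  v_{1} + v_{4} = v_{2}  so sig = (2;(1))
  P = {1,6}:  v_{1} + v_{6} = v_{4}  so sig = (2;(1))
  P = {2,3}:  v_{2} + v_{3} = v_{4}  so sig = (2;(1))
  P = {3,4}:  v_{3} + v_{4} = v_{6}  so sig = (2;(1))
  P = {5,6}:  v_{5} + v_{6} = v_{1}  so sig = (2;(1))
  P = {2,6}:  v_{2} + v_{6} = 2·v_{4}  so sig = (2;(2))
  P = {4,5}:  v_{4} + v_{5} = 2·v_{1}  so sig = (2;(2))
  P = {2,5}:  v_{2} + v_{5} = 3·v_{1}  so sig = (2;(3))

Sorted signature multiset PRS(X):
    (2;())
    (2;(1))
    (2;(1))
    (2;(1))
    (2;(1))
    (2;(1))
    (2;(2))
    (2;(2))
    (2;(3))


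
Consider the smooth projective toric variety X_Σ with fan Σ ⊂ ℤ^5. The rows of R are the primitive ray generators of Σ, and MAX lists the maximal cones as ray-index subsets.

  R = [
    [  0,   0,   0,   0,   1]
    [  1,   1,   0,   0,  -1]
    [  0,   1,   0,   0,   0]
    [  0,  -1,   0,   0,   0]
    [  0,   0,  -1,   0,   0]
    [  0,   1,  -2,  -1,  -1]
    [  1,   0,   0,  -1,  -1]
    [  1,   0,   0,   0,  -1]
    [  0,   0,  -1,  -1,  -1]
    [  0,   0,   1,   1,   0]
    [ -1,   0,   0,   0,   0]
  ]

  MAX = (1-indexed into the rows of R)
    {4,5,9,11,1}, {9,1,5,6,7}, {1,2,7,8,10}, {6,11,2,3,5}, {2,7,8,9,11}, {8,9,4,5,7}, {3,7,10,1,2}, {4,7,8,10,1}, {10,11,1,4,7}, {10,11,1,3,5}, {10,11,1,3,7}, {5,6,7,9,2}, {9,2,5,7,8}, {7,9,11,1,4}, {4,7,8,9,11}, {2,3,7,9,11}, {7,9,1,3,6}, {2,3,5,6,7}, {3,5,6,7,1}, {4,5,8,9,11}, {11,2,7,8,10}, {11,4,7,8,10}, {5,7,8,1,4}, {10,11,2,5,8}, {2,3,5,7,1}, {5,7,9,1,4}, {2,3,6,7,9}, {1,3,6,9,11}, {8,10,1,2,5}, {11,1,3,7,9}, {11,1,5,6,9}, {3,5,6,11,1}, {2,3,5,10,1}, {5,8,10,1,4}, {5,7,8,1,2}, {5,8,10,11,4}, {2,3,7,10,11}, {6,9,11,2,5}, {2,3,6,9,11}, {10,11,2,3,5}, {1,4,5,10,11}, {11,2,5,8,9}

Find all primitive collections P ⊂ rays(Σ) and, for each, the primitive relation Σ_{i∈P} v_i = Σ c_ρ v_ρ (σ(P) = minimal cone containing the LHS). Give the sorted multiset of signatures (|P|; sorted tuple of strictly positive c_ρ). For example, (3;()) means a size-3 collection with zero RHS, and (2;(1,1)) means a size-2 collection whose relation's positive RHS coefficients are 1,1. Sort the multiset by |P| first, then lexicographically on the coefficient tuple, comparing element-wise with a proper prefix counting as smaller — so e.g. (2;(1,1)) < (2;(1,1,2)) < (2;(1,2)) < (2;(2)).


Minimal non-faces — 16 found among 11 rays, 42 max cones:

  {3,4}:  v_{3} + v_{4} = 0  →  sig = (2;())
  {2,4}:  v_{2} + v_{4} = v_{8}  →  sig = (2;(1))
  {3,8}:  v_{3} + v_{8} = v_{2}  →  sig = (2;(1))
  {4,6}:  v_{4} + v_{6} = v_{5} + v_{9}  →  sig = (2;(1,1))
  {9,10}:  v_{9} + v_{10} = v_{8} + v_{11}  →  sig = (2;(1,1))
  {6,8}:  v_{6} + v_{8} = v_{2} + v_{5} + v_{9}  →  sig = (2;(1,1,1))
  {6,10}:  v_{6} + v_{10} = v_{2} + v_{5} + v_{11}  →  sig = (2;(1,1,1))
  {1,8,11}:  v_{1} + v_{8} + v_{11} = 0  →  sig = (3;())
  {1,2,11}:  v_{1} + v_{2} + v_{11} = v_{3}  →  sig = (3;(1))
  {3,5,9}:  v_{3} + v_{5} + v_{9} = v_{6}  →  sig = (3;(1))
  {5,7,10}:  v_{5} + v_{7} + v_{10} = v_{8}  →  sig = (3;(1))
  {5,7,11}:  v_{5} + v_{7} + v_{11} = v_{9}  →  sig = (3;(1))
  {1,8,9}:  v_{1} + v_{8} + v_{9} = v_{5} + v_{7}  →  sig = (3;(1,1))
  {1,2,9}:  v_{1} + v_{2} + v_{9} = v_{3} + v_{5} + v_{7}  →  sig = (3;(1,1,1))
  {6,7,11}:  v_{6} + v_{7} + v_{11} = v_{3} + 2·v_{9}  →  sig = (3;(1,2))
  {1,2,6}:  v_{1} + v_{2} + v_{6} = 2·v_{3} + 2·v_{5} + v_{7}  →  sig = (3;(1,2,2))

Hence PRS(X_Σ) =
{ (2;()),  (2;(1)) ×2,  (2;(1,1)) ×2,  (2;(1,1,1)) ×2,  (3;()),  (3;(1)) ×4,  (3;(1,1)),  (3;(1,1,1)),  (3;(1,2)),  (3;(1,2,2)) }


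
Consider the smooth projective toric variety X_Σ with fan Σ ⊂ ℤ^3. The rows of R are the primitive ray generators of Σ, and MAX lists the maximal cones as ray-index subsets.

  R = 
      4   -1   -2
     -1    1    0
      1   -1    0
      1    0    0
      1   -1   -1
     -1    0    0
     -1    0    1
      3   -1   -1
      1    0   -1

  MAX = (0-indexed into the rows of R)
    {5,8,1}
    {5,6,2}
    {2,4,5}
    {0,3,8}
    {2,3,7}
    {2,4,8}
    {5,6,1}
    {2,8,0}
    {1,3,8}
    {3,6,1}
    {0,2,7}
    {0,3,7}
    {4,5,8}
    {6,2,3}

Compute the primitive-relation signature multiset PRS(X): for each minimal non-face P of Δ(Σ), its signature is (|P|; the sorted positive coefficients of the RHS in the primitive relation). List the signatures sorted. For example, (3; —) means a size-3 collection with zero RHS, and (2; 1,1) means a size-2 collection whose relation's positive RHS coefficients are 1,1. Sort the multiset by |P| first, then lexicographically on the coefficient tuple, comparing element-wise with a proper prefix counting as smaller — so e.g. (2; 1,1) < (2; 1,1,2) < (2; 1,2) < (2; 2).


Σ has 18 primitive collections:

  {1,2}:  v_{1} + v_{2} = 0  →  sig = (2; —)
  {3,5}:  v_{3} + v_{5} = 0  →  sig = (2; —)
  {6,8}:  v_{6} + v_{8} = 0  →  sig = (2; —)
  {0,6}:  v_{0} + v_{6} = v_{7}  →  sig = (2; 1)
  {7,8}:  v_{7} + v_{8} = v_{0}  →  sig = (2; 1)
  {1,4}:  v_{1} + v_{4} = v_{5} + v_{8}  →  sig = (2; 1,1)
  {1,7}:  v_{1} + v_{7} = v_{3} + v_{8}  →  sig = (2; 1,1)
  {3,4}:  v_{3} + v_{4} = v_{2} + v_{8}  →  sig = (2; 1,1)
  {4,6}:  v_{4} + v_{6} = v_{2} + v_{5}  →  sig = (2; 1,1)
  {5,7}:  v_{5} + v_{7} = v_{2} + v_{8}  →  sig = (2; 1,1)
  {6,7}:  v_{6} + v_{7} = v_{2} + v_{3}  →  sig = (2; 1,1)
  {0,1}:  v_{0} + v_{1} = v_{3} + 2·v_{8}  →  sig = (2; 1,2)
  {0,5}:  v_{0} + v_{5} = v_{2} + 2·v_{8}  →  sig = (2; 1,2)
  {4,7}:  v_{4} + v_{7} = 2·v_{2} + 2·v_{8}  →  sig = (2; 2,2)
  {0,4}:  v_{0} + v_{4} = 2·v_{2} + 3·v_{8}  →  sig = (2; 2,3)
  {2,3,8}:  v_{2} + v_{3} + v_{8} = v_{7}  →  sig = (3; 1)
  {2,5,8}:  v_{2} + v_{5} + v_{8} = v_{4}  →  sig = (3; 1)
  {0,2,3}:  v_{0} + v_{2} + v_{3} = 2·v_{7}  →  sig = (3; 2)

so the primitive-relation signature multiset is
    (2; —)
    (2; —)
    (2; —)
    (2; 1)
    (2; 1)
    (2; 1,1)
    (2; 1,1)
    (2; 1,1)
    (2; 1,1)
    (2; 1,1)
    (2; 1,1)
    (2; 1,2)
    (2; 1,2)
    (2; 2,2)
    (2; 2,3)
    (3; 1)
    (3; 1)
    (3; 2)


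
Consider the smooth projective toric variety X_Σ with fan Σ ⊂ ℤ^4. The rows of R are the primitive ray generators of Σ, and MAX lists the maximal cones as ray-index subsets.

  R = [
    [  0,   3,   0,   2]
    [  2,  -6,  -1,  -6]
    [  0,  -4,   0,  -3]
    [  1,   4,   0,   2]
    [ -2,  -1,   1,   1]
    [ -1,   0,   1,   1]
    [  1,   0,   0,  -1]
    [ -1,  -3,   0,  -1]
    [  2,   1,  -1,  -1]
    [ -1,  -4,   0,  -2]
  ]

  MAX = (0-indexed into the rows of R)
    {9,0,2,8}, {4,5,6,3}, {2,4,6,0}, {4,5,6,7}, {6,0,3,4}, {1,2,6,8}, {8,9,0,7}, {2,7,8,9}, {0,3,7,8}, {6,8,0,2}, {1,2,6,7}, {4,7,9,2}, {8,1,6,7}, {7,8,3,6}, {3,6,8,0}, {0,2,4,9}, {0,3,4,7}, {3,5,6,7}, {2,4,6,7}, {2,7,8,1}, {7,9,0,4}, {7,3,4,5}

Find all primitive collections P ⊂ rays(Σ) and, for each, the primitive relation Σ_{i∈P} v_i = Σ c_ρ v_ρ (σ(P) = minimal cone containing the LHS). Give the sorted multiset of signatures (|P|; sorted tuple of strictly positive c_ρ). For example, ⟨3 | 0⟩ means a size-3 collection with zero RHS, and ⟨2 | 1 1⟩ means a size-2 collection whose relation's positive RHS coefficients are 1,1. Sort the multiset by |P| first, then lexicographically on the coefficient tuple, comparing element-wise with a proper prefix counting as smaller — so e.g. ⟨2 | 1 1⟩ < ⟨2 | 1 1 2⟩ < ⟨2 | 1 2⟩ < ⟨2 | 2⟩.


Δ(Σ) — 10 vertices, 17 min non-faces:

  P={3,9}:  v_{3} + v_{9} = 0  so sig = ⟨2 | 0⟩
  P={4,8}:  v_{4} + v_{8} = 0  so sig = ⟨2 | 0⟩
  P={2,3}:  v_{2} + v_{3} = v_{6}  so sig = ⟨2 | 1⟩
  P={6,9}:  v_{6} + v_{9} = v_{2}  so sig = ⟨2 | 1⟩
  P={0,1}:  v_{0} + v_{1} = v_{2} + v_{8}  so sig = ⟨2 | 1 1⟩
  P={0,5}:  v_{0} + v_{5} = v_{3} + v_{4}  so sig = ⟨2 | 1 1⟩
  P={1,4}:  v_{1} + v_{4} = v_{2} + v_{6} + v_{7}  so sig = ⟨2 | 1 1 1⟩
  P={5,8}:  v_{5} + v_{8} = v_{3} + v_{6} + v_{7}  so sig = ⟨2 | 1 1 1⟩
  P={5,9}:  v_{5} + v_{9} = v_{4} + v_{6} + v_{7}  so sig = ⟨2 | 1 1 1⟩
  P={1,3}:  v_{1} + v_{3} = 2·v_{6} + v_{7} + v_{8}  so sig = ⟨2 | 1 1 2⟩
  P={1,9}:  v_{1} + v_{9} = 2·v_{2} + v_{7} + v_{8}  so sig = ⟨2 | 1 1 2⟩
  P={2,5}:  v_{2} + v_{5} = v_{4} + 2·v_{6} + v_{7}  so sig = ⟨2 | 1 1 2⟩
  P={1,5}:  v_{1} + v_{5} = 3·v_{6} + 2·v_{7}  so sig = ⟨2 | 2 3⟩
  P={0,6,7}:  v_{0} + v_{6} + v_{7} = 0  so sig = ⟨3 | 0⟩
  P={0,2,7}:  v_{0} + v_{2} + v_{7} = v_{9}  so sig = ⟨3 | 1⟩
  P={2,6,7,8}:  v_{2} + v_{6} + v_{7} + v_{8} = v_{1}  so sig = ⟨4 | 1⟩
  P={3,4,6,7}:  v_{3} + v_{4} + v_{6} + v_{7} = v_{5}  so sig = ⟨4 | 1⟩

Sorted signature multiset PRS(X):
    ⟨2 | 0⟩
    ⟨2 | 0⟩
    ⟨2 | 1⟩
    ⟨2 | 1⟩
    ⟨2 | 1 1⟩
    ⟨2 | 1 1⟩
    ⟨2 | 1 1 1⟩
    ⟨2 | 1 1 1⟩
    ⟨2 | 1 1 1⟩
    ⟨2 | 1 1 2⟩
    ⟨2 | 1 1 2⟩
    ⟨2 | 1 1 2⟩
    ⟨2 | 2 3⟩
    ⟨3 | 0⟩
    ⟨3 | 1⟩
    ⟨4 | 1⟩
    ⟨4 | 1⟩


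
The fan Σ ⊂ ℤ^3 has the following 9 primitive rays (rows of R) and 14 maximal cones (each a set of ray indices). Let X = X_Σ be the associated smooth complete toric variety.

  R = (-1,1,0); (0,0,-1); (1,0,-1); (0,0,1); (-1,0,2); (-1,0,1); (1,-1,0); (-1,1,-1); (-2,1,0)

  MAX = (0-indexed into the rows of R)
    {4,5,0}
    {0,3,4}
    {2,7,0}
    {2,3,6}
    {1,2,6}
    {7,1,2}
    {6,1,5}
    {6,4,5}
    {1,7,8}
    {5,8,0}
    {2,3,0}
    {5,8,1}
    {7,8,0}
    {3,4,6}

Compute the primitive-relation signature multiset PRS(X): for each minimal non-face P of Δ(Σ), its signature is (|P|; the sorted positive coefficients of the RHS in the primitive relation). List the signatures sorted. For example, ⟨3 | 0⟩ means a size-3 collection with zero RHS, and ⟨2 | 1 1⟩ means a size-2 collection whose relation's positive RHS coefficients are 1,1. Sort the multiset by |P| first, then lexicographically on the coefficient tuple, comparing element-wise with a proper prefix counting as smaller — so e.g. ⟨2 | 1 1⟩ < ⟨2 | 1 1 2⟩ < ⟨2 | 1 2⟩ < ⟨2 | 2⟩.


Σ has 15 primitive collections:

  • {0,6}:  v_{0} + v_{6} = 0  so sig = ⟨2 | 0⟩
  • {1,3}:  v_{1} + v_{3} = 0  so sig = ⟨2 | 0⟩
  • {2,5}:  v_{2} + v_{5} = 0  so sig = ⟨2 | 0⟩
  • {0,1}:  v_{0} + v_{1} = v_{7}  so sig = ⟨2 | 1⟩
  • {1,4}:  v_{1} + v_{4} = v_{5}  so sig = ⟨2 | 1⟩
  • {2,4}:  v_{2} + v_{4} = v_{3}  so sig = ⟨2 | 1⟩
  • {2,8}:  v_{2} + v_{8} = v_{7}  so sig = ⟨2 | 1⟩
  • {3,5}:  v_{3} + v_{5} = v_{4}  so sig = ⟨2 | 1⟩
  • {3,7}:  v_{3} + v_{7} = v_{0}  so sig = ⟨2 | 1⟩
  • {5,7}:  v_{5} + v_{7} = v_{8}  so sig = ⟨2 | 1⟩
  • {6,7}:  v_{6} + v_{7} = v_{1}  so sig = ⟨2 | 1⟩
  • {3,8}:  v_{3} + v_{8} = v_{0} + v_{5}  so sig = ⟨2 | 1 1⟩
  • {4,7}:  v_{4} + v_{7} = v_{0} + v_{5}  so sig = ⟨2 | 1 1⟩
  • {6,8}:  v_{6} + v_{8} = v_{1} + v_{5}  so sig = ⟨2 | 1 1⟩
  • {4,8}:  v_{4} + v_{8} = v_{0} + 2·v_{5}  so sig = ⟨2 | 1 2⟩

Signatures (|P|; sorted positive RHS coefficients), sorted:
    ⟨2 | 0⟩
    ⟨2 | 0⟩
    ⟨2 | 0⟩
    ⟨2 | 1⟩
    ⟨2 | 1⟩
    ⟨2 | 1⟩
    ⟨2 | 1⟩
    ⟨2 | 1⟩
    ⟨2 | 1⟩
    ⟨2 | 1⟩
    ⟨2 | 1⟩
    ⟨2 | 1 1⟩
    ⟨2 | 1 1⟩
    ⟨2 | 1 1⟩
    ⟨2 | 1 2⟩


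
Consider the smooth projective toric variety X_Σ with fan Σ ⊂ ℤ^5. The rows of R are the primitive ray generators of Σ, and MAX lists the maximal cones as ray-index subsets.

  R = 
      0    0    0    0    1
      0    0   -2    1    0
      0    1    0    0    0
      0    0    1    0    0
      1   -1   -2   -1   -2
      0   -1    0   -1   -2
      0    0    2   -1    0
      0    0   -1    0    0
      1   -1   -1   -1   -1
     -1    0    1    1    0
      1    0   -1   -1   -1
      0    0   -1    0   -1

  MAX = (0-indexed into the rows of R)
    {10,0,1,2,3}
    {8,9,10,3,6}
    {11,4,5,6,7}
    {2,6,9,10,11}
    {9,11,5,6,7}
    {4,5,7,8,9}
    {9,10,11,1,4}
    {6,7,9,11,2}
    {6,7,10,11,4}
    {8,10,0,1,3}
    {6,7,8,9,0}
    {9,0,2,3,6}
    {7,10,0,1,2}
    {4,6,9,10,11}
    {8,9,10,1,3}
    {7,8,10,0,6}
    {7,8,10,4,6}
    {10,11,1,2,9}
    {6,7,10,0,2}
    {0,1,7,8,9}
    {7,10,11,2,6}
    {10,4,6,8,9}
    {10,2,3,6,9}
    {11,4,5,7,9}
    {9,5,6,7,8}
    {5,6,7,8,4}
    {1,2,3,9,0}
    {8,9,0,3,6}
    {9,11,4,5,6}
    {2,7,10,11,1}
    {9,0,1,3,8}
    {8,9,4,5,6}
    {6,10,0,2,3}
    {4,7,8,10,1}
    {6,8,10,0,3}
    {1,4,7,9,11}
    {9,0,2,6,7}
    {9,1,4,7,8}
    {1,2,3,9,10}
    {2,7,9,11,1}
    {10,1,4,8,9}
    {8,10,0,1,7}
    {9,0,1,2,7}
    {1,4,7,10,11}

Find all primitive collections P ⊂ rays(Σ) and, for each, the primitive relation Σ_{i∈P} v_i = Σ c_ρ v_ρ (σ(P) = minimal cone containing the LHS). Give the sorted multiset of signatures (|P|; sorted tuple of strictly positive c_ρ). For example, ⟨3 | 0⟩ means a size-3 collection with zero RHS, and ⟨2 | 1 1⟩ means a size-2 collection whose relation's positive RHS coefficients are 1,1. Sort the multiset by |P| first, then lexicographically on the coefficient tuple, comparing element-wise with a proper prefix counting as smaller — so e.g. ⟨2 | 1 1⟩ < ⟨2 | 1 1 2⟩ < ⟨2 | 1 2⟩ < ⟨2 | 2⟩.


Minimal non-faces — 17 found among 12 rays, 44 max cones:

  P = {1,6}:  v_{1} + v_{6} = 0  ⟹  sig = ⟨2 | 0⟩
  P = {3,7}:  v_{3} + v_{7} = 0  ⟹  sig = ⟨2 | 0⟩
  P = {0,11}:  v_{0} + v_{11} = v_{7}  ⟹  sig = ⟨2 | 1⟩
  P = {2,8}:  v_{2} + v_{8} = v_{10}  ⟹  sig = ⟨2 | 1⟩
  P = {8,11}:  v_{8} + v_{11} = v_{4}  ⟹  sig = ⟨2 | 1⟩
  P = {0,4}:  v_{0} + v_{4} = v_{7} + v_{8}  ⟹  sig = ⟨2 | 1 1⟩
  P = {2,4}:  v_{2} + v_{4} = v_{10} + v_{11}  ⟹  sig = ⟨2 | 1 1⟩
  P = {3,11}:  v_{3} + v_{11} = v_{9} + v_{10}  ⟹  sig = ⟨2 | 1 1⟩
  P = {1,5}:  v_{1} + v_{5} = v_{4} + v_{7} + v_{9}  ⟹  sig = ⟨2 | 1 1 1⟩
  P = {3,4}:  v_{3} + v_{4} = v_{8} + v_{9} + v_{10}  ⟹  sig = ⟨2 | 1 1 1⟩
  P = {3,5}:  v_{3} + v_{5} = v_{4} + v_{6} + v_{9}  ⟹  sig = ⟨2 | 1 1 1⟩
  P = {5,10}:  v_{5} + v_{10} = v_{4} + v_{6} + v_{11}  ⟹  sig = ⟨2 | 1 1 1⟩
  P = {0,5}:  v_{0} + v_{5} = v_{6} + 2·v_{7} + v_{8} + v_{9}  ⟹  sig = ⟨2 | 1 1 1 2⟩
  P = {2,5}:  v_{2} + v_{5} = v_{6} + 2·v_{11}  ⟹  sig = ⟨2 | 1 2⟩
  P = {0,9,10}:  v_{0} + v_{9} + v_{10} = 0  ⟹  sig = ⟨3 | 0⟩
  P = {7,9,10}:  v_{7} + v_{9} + v_{10} = v_{11}  ⟹  sig = ⟨3 | 1⟩
  P = {4,6,7,9}:  v_{4} + v_{6} + v_{7} + v_{9} = v_{5}  ⟹  sig = ⟨4 | 1⟩

Hence PRS(X_Σ) =
    |P|=2: 14 collections, coeffs (), (), (1), (1), (1), (1,1), (1,1), (1,1), (1,1,1), (1,1,1), (1,1,1), (1,1,1), (1,1,1,2), (1,2)
    |P|=3: 2 collections, coeffs (), (1)
    |P|=4: 1 collection, coeffs (1)


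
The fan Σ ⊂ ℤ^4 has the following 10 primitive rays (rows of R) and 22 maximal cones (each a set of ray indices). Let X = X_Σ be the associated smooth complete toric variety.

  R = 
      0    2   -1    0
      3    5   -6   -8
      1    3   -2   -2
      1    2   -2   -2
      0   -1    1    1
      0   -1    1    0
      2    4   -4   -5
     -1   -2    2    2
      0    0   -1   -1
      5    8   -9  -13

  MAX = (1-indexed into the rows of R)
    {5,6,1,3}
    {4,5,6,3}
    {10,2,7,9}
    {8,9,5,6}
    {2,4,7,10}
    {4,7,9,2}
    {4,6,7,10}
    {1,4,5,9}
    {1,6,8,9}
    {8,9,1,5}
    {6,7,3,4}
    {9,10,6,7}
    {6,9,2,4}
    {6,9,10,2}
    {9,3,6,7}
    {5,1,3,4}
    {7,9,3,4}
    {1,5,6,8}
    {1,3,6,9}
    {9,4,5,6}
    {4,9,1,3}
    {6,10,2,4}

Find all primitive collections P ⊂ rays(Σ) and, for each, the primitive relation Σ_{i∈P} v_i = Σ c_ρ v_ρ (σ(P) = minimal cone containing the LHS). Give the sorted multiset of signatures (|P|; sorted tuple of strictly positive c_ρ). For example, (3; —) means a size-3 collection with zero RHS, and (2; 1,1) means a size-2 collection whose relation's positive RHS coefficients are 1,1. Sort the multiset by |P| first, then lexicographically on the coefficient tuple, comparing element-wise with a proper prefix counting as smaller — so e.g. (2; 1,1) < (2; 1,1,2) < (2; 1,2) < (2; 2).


Primitive collections (20):

  P={4,8}:  v_{4} + v_{8} = 0  ⟹  sig = (2; —)
  P={3,8}:  v_{3} + v_{8} = v_{1} + v_{6}  ⟹  sig = (2; 1,1)
  P={1,2}:  v_{1} + v_{2} = v_{3} + v_{7} + v_{9}  ⟹  sig = (2; 1,1,1)
  P={2,8}:  v_{2} + v_{8} = v_{6} + v_{7} + v_{9}  ⟹  sig = (2; 1,1,1)
  P={7,8}:  v_{7} + v_{8} = v_{3} + v_{6} + v_{9}  ⟹  sig = (2; 1,1,1)
  P={1,10}:  v_{1} + v_{10} = v_{3} + v_{6} + 2·v_{7} + v_{9}  ⟹  sig = (2; 1,1,1,2)
  P={1,7}:  v_{1} + v_{7} = 2·v_{3} + v_{9}  ⟹  sig = (2; 1,2)
  P={5,7}:  v_{5} + v_{7} = 2·v_{4} + v_{6}  ⟹  sig = (2; 1,2)
  P={5,10}:  v_{5} + v_{10} = v_{2} + 2·v_{4} + 2·v_{6}  ⟹  sig = (2; 1,2,2)
  P={8,10}:  v_{8} + v_{10} = 2·v_{6} + 2·v_{7} + v_{9}  ⟹  sig = (2; 1,2,2)
  P={2,5}:  v_{2} + v_{5} = 3·v_{4} + 2·v_{6} + v_{9}  ⟹  sig = (2; 1,2,3)
  P={3,10}:  v_{3} + v_{10} = v_{6} + 3·v_{7}  ⟹  sig = (2; 1,3)
  P={2,3}:  v_{2} + v_{3} = 2·v_{7}  ⟹  sig = (2; 2)
  P={1,4,6}:  v_{1} + v_{4} + v_{6} = v_{3}  ⟹  sig = (3; 1)
  P={2,6,7}:  v_{2} + v_{6} + v_{7} = v_{10}  ⟹  sig = (3; 1)
  P={3,5,9}:  v_{3} + v_{5} + v_{9} = v_{4}  ⟹  sig = (3; 1)
  P={4,9,10}:  v_{4} + v_{9} + v_{10} = 2·v_{2}  ⟹  sig = (3; 2)
  P={1,5,6,9}:  v_{1} + v_{5} + v_{6} + v_{9} = 0  ⟹  sig = (4; —)
  P={3,4,6,9}:  v_{3} + v_{4} + v_{6} + v_{9} = v_{7}  ⟹  sig = (4; 1)
  P={4,6,7,9}:  v_{4} + v_{6} + v_{7} + v_{9} = v_{2}  ⟹  sig = (4; 1)

Sorted signature multiset PRS(X):
    (2; —)
    (2; 1,1)
    (2; 1,1,1)
    (2; 1,1,1)
    (2; 1,1,1)
    (2; 1,1,1,2)
    (2; 1,2)
    (2; 1,2)
    (2; 1,2,2)
    (2; 1,2,2)
    (2; 1,2,3)
    (2; 1,3)
    (2; 2)
    (3; 1)
    (3; 1)
    (3; 1)
    (3; 2)
    (4; —)
    (4; 1)
    (4; 1)


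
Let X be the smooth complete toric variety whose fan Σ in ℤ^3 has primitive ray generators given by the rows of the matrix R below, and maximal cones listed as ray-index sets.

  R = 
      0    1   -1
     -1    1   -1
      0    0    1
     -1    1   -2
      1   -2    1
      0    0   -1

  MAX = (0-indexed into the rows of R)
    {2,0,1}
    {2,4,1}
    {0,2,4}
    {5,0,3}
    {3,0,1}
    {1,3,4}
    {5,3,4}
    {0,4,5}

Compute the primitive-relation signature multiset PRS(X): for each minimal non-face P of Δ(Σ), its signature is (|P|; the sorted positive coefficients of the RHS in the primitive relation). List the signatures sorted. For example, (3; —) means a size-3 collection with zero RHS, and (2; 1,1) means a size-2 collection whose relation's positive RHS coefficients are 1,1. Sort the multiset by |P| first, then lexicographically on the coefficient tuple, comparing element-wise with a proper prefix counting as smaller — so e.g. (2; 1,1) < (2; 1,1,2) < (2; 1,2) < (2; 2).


|primitive collections| = 5. Relations:

  P={2,5}:  v_{2} + v_{5} = 0  →  sig = (2; —)
  P={1,5}:  v_{1} + v_{5} = v_{3}  →  sig = (2; 1)
  P={2,3}:  v_{2} + v_{3} = v_{1}  →  sig = (2; 1)
  P={0,1,4}:  v_{0} + v_{1} + v_{4} = v_{5}  →  sig = (3; 1)
  P={0,3,4}:  v_{0} + v_{3} + v_{4} = 2·v_{5}  →  sig = (3; 2)

so the primitive-relation signature multiset is
{ (2; —),  (2; 1) ×2,  (3; 1),  (3; 2) }


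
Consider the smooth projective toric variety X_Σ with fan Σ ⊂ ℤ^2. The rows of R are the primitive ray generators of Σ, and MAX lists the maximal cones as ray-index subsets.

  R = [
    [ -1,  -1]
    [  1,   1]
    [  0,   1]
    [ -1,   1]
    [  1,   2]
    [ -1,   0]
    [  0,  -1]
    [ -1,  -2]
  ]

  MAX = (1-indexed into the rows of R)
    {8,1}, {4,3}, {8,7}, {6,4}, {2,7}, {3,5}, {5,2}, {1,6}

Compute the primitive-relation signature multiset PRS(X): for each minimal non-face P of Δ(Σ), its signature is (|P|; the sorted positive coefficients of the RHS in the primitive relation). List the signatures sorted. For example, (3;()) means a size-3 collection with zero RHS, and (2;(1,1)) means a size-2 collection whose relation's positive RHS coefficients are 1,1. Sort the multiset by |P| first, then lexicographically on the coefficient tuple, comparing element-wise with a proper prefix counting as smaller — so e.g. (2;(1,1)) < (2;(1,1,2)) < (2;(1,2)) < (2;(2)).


Minimal non-faces — 20 found among 8 rays, 8 max cones:

  P={1,2}:  v_{1} + v_{2} = 0 ; sig = (2;())
  P={3,7}:  v_{3} + v_{7} = 0 ; sig = (2;())
  P={5,8}:  v_{5} + v_{8} = 0 ; sig = (2;())
  P={1,3}:  v_{1} + v_{3} = v_{6} ; sig = (2;(1))
  P={1,5}:  v_{1} + v_{5} = v_{3} ; sig = (2;(1))
  P={1,7}:  v_{1} + v_{7} = v_{8} ; sig = (2;(1))
  P={2,3}:  v_{2} + v_{3} = v_{5} ; sig = (2;(1))
  P={2,6}:  v_{2} + v_{6} = v_{3} ; sig = (2;(1))
  P={2,8}:  v_{2} + v_{8} = v_{7} ; sig = (2;(1))
  P={3,6}:  v_{3} + v_{6} = v_{4} ; sig = (2;(1))
  P={3,8}:  v_{3} + v_{8} = v_{1} ; sig = (2;(1))
  P={4,7}:  v_{4} + v_{7} = v_{6} ; sig = (2;(1))
  P={5,7}:  v_{5} + v_{7} = v_{2} ; sig = (2;(1))
  P={6,7}:  v_{6} + v_{7} = v_{1} ; sig = (2;(1))
  P={4,8}:  v_{4} + v_{8} = v_{1} + v_{6} ; sig = (2;(1,1))
  P={1,4}:  v_{1} + v_{4} = 2·v_{6} ; sig = (2;(2))
  P={2,4}:  v_{2} + v_{4} = 2·v_{3} ; sig = (2;(2))
  P={5,6}:  v_{5} + v_{6} = 2·v_{3} ; sig = (2;(2))
  P={6,8}:  v_{6} + v_{8} = 2·v_{1} ; sig = (2;(2))
  P={4,5}:  v_{4} + v_{5} = 3·v_{3} ; sig = (2;(3))

Hence PRS(X_Σ) =
    |P|=2: 20 collections, coeffs (), (), (), (1), (1), (1), (1), (1), (1), (1), (1), (1), (1), (1), (1,1), (2), (2), (2), (2), (3)


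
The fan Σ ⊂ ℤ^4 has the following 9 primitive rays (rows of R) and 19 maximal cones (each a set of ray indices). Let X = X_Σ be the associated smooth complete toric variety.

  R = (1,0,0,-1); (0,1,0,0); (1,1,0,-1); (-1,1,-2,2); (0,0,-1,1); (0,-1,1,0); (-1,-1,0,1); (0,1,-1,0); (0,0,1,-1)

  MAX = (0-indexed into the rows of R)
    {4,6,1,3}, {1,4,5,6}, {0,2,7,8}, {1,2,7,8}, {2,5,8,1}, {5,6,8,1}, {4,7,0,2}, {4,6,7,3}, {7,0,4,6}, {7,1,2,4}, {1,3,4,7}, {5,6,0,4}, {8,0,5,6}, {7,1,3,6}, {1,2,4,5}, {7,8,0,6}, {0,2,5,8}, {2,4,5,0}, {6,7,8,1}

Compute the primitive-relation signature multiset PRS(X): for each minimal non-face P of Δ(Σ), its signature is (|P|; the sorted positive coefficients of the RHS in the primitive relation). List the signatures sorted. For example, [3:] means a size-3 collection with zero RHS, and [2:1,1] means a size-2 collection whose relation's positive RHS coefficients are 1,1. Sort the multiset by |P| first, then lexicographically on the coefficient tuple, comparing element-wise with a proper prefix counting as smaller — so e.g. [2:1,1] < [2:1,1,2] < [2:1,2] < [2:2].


Δ(Σ) — 9 vertices, 9 min non-faces:

  P = {2,6}:  v_{2} + v_{6} = 0  ⇒ sig = [2:]
  P = {4,8}:  v_{4} + v_{8} = 0  ⇒ sig = [2:]
  P = {5,7}:  v_{5} + v_{7} = 0  ⇒ sig = [2:]
  P = {0,1}:  v_{0} + v_{1} = v_{2}  ⇒ sig = [2:1]
  P = {0,3}:  v_{0} + v_{3} = v_{4} + v_{7}  ⇒ sig = [2:1,1]
  P = {2,3}:  v_{2} + v_{3} = v_{1} + v_{4} + v_{7}  ⇒ sig = [2:1,1,1]
  P = {3,5}:  v_{3} + v_{5} = v_{1} + v_{4} + v_{6}  ⇒ sig = [2:1,1,1]
  P = {3,8}:  v_{3} + v_{8} = v_{1} + v_{6} + v_{7}  ⇒ sig = [2:1,1,1]
  P = {1,4,6,7}:  v_{1} + v_{4} + v_{6} + v_{7} = v_{3}  ⇒ sig = [4:1]

Signatures (|P|; sorted positive RHS coefficients), sorted:
    [2:]
    [2:]
    [2:]
    [2:1]
    [2:1,1]
    [2:1,1,1]
    [2:1,1,1]
    [2:1,1,1]
    [4:1]


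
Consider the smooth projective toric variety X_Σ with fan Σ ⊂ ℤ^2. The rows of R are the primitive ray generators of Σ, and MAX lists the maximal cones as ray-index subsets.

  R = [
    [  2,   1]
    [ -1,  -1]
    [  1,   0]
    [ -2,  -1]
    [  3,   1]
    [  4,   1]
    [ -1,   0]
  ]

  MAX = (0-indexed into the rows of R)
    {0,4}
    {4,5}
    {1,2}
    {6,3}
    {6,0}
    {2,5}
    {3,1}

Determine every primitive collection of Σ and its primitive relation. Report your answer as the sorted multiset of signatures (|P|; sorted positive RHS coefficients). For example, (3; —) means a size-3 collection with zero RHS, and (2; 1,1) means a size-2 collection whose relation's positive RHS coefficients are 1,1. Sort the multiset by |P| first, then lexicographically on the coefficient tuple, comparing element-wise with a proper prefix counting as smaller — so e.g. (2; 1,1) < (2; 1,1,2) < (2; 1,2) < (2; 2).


Σ has 14 primitive collections:

  P = {0,3}:  v_{0} + v_{3} = 0 — sig = (2; —)
  P = {2,6}:  v_{2} + v_{6} = 0 — sig = (2; —)
  P = {0,1}:  v_{0} + v_{1} = v_{2} — sig = (2; 1)
  P = {0,2}:  v_{0} + v_{2} = v_{4} — sig = (2; 1)
  P = {1,6}:  v_{1} + v_{6} = v_{3} — sig = (2; 1)
  P = {2,3}:  v_{2} + v_{3} = v_{1} — sig = (2; 1)
  P = {2,4}:  v_{2} + v_{4} = v_{5} — sig = (2; 1)
  P = {3,4}:  v_{3} + v_{4} = v_{2} — sig = (2; 1)
  P = {4,6}:  v_{4} + v_{6} = v_{0} — sig = (2; 1)
  P = {5,6}:  v_{5} + v_{6} = v_{4} — sig = (2; 1)
  P = {0,5}:  v_{0} + v_{5} = 2·v_{4} — sig = (2; 2)
  P = {1,4}:  v_{1} + v_{4} = 2·v_{2} — sig = (2; 2)
  P = {3,5}:  v_{3} + v_{5} = 2·v_{2} — sig = (2; 2)
  P = {1,5}:  v_{1} + v_{5} = 3·v_{2} — sig = (2; 3)

Hence PRS(X_Σ) =
    (2; —)
    (2; —)
    (2; 1)
    (2; 1)
    (2; 1)
    (2; 1)
    (2; 1)
    (2; 1)
    (2; 1)
    (2; 1)
    (2; 2)
    (2; 2)
    (2; 2)
    (2; 3)


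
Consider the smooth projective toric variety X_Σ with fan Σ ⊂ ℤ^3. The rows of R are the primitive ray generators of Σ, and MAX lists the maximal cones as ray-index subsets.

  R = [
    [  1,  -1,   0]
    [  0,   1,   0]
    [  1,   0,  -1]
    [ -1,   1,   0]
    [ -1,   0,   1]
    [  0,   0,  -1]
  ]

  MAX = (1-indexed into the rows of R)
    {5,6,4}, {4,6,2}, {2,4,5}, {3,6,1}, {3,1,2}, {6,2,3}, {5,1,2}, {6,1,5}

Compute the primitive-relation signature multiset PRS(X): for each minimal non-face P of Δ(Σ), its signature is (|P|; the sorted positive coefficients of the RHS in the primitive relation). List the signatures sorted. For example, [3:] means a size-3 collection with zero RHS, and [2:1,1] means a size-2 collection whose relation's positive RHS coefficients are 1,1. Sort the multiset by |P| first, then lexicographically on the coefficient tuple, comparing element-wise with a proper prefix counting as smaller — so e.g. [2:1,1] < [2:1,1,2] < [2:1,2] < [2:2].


Δ(Σ) — 6 vertices, 5 min non-faces:

  P={1,4}:  v_{1} + v_{4} = 0 ; sig = [2:]
  P={3,5}:  v_{3} + v_{5} = 0 ; sig = [2:]
  P={3,4}:  v_{3} + v_{4} = v_{2} + v_{6} ; sig = [2:1,1]
  P={1,2,6}:  v_{1} + v_{2} + v_{6} = v_{3} ; sig = [3:1]
  P={2,5,6}:  v_{2} + v_{5} + v_{6} = v_{4} ; sig = [3:1]

Hence PRS(X_Σ) =
    |P|=2: 3 collections, coeffs (), (), (1,1)
    |P|=3: 2 collections, coeffs (1), (1)


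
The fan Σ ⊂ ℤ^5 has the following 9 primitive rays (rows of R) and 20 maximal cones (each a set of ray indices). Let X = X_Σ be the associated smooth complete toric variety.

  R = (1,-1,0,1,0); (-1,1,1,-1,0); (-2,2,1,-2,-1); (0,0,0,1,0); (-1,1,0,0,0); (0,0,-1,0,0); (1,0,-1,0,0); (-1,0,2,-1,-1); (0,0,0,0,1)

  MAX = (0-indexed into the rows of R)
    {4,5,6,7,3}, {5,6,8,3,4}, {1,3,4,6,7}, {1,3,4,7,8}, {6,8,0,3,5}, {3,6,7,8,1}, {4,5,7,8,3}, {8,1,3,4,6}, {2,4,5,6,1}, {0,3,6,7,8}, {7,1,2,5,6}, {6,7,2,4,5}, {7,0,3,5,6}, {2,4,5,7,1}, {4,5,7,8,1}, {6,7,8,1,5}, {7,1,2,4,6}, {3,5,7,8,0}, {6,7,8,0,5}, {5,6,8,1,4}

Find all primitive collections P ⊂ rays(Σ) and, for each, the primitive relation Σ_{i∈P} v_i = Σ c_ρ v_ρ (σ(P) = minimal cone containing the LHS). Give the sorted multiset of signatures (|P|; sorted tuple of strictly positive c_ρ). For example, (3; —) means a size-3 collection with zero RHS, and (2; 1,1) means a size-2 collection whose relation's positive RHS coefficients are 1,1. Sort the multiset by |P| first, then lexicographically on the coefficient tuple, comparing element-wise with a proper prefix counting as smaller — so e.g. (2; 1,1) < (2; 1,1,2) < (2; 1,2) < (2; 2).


Primitive collections (9):

  {0,4}:  v_{0} + v_{4} = v_{3} ; sig = (2; 1)
  {0,2}:  v_{0} + v_{2} = v_{4} + v_{6} + v_{7} ; sig = (2; 1,1,1)
  {0,1}:  v_{0} + v_{1} = v_{3} + v_{6} + v_{7} + v_{8} ; sig = (2; 1,1,1,1)
  {2,3}:  v_{2} + v_{3} = 2·v_{4} + v_{6} + v_{7} ; sig = (2; 1,1,2)
  {2,8}:  v_{2} + v_{8} = 2·v_{1} + v_{5} ; sig = (2; 1,2)
  {1,3,5}:  v_{1} + v_{3} + v_{5} = v_{4} ; sig = (3; 1)
  {4,6,7,8}:  v_{4} + v_{6} + v_{7} + v_{8} = v_{1} ; sig = (4; 1)
  {3,5,6,7,8}:  v_{3} + v_{5} + v_{6} + v_{7} + v_{8} = 0 ; sig = (5; —)
  {1,4,5,6,7}:  v_{1} + v_{4} + v_{5} + v_{6} + v_{7} = v_{2} ; sig = (5; 1)

Hence PRS(X_Σ) =
    (2; 1)
    (2; 1,1,1)
    (2; 1,1,1,1)
    (2; 1,1,2)
    (2; 1,2)
    (3; 1)
    (4; 1)
    (5; —)
    (5; 1)


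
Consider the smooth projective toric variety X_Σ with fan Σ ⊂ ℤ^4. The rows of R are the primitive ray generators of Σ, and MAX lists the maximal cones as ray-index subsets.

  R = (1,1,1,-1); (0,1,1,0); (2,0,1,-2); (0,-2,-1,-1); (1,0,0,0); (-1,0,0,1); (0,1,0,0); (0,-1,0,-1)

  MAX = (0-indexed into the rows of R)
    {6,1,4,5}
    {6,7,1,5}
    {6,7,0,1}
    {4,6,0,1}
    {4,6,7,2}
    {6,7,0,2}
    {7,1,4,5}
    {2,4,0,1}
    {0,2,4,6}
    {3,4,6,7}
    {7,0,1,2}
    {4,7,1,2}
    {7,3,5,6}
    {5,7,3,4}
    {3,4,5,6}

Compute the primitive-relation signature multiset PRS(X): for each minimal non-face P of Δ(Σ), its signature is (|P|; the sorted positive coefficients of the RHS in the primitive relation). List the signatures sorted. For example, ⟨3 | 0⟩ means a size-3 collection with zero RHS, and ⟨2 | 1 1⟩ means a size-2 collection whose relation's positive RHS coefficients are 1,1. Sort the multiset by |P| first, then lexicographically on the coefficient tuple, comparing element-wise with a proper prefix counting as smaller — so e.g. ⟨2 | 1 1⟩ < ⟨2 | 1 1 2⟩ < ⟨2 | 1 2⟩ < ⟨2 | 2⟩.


9 collections generate NE(X_Σ); each relation:

  P={0,5}:  v_{0} + v_{5} = v_{1}  ⇒ sig = ⟨2 | 1⟩
  P={1,3}:  v_{1} + v_{3} = v_{7}  ⇒ sig = ⟨2 | 1⟩
  P={2,5}:  v_{2} + v_{5} = v_{1} + v_{4} + v_{7}  ⇒ sig = ⟨2 | 1 1 1⟩
  P={0,3}:  v_{0} + v_{3} = v_{4} + v_{6} + 2·v_{7}  ⇒ sig = ⟨2 | 1 1 2⟩
  P={2,3}:  v_{2} + v_{3} = 2·v_{4} + v_{6} + 3·v_{7}  ⇒ sig = ⟨2 | 1 2 3⟩
  P={0,4,7}:  v_{0} + v_{4} + v_{7} = v_{2}  ⇒ sig = ⟨3 | 1⟩
  P={1,2,6}:  v_{1} + v_{2} + v_{6} = 2·v_{0}  ⇒ sig = ⟨3 | 2⟩
  P={4,5,6,7}:  v_{4} + v_{5} + v_{6} + v_{7} = 0  ⇒ sig = ⟨4 | 0⟩
  P={1,4,6,7}:  v_{1} + v_{4} + v_{6} + v_{7} = v_{0}  ⇒ sig = ⟨4 | 1⟩

so the primitive-relation signature multiset is
    |P|=2: 5 collections, coeffs (1), (1), (1,1,1), (1,1,2), (1,2,3)
    |P|=3: 2 collections, coeffs (1), (2)
    |P|=4: 2 collections, coeffs (), (1)
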